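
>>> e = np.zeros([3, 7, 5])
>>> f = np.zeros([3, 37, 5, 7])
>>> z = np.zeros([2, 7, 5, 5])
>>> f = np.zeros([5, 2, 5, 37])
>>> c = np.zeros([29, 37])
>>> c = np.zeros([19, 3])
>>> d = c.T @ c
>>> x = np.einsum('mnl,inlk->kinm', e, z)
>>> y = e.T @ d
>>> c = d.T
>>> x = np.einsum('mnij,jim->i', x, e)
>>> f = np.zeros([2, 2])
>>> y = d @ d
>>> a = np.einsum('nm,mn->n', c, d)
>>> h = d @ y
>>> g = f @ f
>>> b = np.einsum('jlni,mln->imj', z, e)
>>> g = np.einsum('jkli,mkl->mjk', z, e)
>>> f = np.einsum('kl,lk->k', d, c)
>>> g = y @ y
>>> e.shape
(3, 7, 5)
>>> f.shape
(3,)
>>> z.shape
(2, 7, 5, 5)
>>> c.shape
(3, 3)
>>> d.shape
(3, 3)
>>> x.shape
(7,)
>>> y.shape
(3, 3)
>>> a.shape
(3,)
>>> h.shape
(3, 3)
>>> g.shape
(3, 3)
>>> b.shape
(5, 3, 2)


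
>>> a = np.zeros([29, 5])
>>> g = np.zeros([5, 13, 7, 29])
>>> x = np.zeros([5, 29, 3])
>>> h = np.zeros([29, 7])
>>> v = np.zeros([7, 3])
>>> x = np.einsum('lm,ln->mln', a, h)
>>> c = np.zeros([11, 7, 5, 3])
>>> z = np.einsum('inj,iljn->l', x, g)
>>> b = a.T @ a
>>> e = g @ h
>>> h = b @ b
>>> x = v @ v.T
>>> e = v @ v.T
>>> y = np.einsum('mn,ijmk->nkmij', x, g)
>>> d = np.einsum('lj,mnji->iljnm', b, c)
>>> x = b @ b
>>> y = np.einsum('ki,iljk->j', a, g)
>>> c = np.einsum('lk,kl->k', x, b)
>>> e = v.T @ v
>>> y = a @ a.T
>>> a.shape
(29, 5)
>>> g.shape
(5, 13, 7, 29)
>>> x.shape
(5, 5)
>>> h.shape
(5, 5)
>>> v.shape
(7, 3)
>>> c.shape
(5,)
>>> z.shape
(13,)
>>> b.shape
(5, 5)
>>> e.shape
(3, 3)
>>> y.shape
(29, 29)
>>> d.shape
(3, 5, 5, 7, 11)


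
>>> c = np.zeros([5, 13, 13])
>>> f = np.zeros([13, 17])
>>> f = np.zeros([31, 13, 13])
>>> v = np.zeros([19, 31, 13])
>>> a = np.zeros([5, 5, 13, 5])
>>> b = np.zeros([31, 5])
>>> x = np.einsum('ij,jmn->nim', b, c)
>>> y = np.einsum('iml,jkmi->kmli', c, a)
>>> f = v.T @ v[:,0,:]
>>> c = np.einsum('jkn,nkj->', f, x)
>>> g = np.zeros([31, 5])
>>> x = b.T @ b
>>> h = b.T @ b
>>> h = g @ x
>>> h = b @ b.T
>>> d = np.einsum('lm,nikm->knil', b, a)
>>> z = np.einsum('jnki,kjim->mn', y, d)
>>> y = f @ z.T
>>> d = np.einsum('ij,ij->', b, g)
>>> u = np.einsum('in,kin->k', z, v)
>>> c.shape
()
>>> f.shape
(13, 31, 13)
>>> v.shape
(19, 31, 13)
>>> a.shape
(5, 5, 13, 5)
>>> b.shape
(31, 5)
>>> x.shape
(5, 5)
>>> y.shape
(13, 31, 31)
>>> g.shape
(31, 5)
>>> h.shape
(31, 31)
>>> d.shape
()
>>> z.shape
(31, 13)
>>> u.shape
(19,)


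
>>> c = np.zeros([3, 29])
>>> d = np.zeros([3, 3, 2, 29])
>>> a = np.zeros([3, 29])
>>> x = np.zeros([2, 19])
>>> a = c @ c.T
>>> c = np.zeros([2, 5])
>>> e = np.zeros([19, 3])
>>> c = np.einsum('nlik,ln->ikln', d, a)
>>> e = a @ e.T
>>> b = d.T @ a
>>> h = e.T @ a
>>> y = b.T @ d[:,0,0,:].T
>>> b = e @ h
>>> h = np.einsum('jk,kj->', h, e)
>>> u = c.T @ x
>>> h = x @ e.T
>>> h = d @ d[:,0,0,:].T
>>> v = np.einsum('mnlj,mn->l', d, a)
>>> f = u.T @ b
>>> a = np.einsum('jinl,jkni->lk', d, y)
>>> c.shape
(2, 29, 3, 3)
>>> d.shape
(3, 3, 2, 29)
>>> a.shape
(29, 3)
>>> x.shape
(2, 19)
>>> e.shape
(3, 19)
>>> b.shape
(3, 3)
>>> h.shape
(3, 3, 2, 3)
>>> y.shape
(3, 3, 2, 3)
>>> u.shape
(3, 3, 29, 19)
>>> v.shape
(2,)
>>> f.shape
(19, 29, 3, 3)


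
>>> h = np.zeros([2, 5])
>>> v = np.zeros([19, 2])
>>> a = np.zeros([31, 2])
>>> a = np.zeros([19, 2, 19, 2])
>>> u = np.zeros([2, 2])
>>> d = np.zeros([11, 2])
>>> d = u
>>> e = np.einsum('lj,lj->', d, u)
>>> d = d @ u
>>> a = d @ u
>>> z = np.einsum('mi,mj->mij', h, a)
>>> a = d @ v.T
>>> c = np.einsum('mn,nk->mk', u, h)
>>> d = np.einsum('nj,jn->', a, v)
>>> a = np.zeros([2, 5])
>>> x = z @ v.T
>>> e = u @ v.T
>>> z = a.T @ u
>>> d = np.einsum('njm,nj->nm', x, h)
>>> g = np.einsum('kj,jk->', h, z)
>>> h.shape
(2, 5)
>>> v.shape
(19, 2)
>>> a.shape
(2, 5)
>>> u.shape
(2, 2)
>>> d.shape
(2, 19)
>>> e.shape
(2, 19)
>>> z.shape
(5, 2)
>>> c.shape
(2, 5)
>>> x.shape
(2, 5, 19)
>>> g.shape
()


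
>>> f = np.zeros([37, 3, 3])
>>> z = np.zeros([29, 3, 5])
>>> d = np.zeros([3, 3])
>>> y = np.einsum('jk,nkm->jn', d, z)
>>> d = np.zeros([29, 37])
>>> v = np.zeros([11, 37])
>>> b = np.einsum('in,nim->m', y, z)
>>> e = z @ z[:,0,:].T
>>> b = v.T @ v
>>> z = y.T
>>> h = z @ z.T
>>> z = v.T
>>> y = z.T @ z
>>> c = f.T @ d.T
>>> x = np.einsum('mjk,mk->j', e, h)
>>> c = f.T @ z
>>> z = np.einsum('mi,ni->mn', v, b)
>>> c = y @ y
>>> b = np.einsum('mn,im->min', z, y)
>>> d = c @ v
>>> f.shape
(37, 3, 3)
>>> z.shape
(11, 37)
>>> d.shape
(11, 37)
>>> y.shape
(11, 11)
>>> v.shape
(11, 37)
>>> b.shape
(11, 11, 37)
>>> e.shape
(29, 3, 29)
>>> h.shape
(29, 29)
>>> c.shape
(11, 11)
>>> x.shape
(3,)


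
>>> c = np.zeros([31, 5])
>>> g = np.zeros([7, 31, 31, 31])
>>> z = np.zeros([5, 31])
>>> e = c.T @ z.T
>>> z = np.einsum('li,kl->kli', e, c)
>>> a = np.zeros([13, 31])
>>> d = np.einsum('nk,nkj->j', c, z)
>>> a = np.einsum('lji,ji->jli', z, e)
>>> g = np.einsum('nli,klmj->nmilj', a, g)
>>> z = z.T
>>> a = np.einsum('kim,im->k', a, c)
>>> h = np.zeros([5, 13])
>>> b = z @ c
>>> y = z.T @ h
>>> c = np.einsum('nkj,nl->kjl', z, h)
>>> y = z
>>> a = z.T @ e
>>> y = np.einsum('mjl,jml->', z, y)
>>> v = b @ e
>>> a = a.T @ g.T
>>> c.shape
(5, 31, 13)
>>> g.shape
(5, 31, 5, 31, 31)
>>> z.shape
(5, 5, 31)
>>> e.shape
(5, 5)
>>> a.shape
(31, 31, 5, 5, 5)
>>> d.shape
(5,)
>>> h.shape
(5, 13)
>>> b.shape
(5, 5, 5)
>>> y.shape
()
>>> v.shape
(5, 5, 5)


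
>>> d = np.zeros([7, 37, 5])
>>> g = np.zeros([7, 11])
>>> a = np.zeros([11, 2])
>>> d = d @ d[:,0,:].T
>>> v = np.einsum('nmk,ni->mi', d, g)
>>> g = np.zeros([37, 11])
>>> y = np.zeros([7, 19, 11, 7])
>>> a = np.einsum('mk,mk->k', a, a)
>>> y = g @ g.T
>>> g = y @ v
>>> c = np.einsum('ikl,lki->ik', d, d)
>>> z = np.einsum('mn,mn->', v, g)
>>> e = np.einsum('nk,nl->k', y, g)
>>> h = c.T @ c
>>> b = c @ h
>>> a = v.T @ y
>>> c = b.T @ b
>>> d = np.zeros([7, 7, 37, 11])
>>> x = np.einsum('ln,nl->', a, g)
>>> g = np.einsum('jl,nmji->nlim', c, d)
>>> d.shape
(7, 7, 37, 11)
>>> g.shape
(7, 37, 11, 7)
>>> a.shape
(11, 37)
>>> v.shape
(37, 11)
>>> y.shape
(37, 37)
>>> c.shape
(37, 37)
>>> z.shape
()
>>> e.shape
(37,)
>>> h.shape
(37, 37)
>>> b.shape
(7, 37)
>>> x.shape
()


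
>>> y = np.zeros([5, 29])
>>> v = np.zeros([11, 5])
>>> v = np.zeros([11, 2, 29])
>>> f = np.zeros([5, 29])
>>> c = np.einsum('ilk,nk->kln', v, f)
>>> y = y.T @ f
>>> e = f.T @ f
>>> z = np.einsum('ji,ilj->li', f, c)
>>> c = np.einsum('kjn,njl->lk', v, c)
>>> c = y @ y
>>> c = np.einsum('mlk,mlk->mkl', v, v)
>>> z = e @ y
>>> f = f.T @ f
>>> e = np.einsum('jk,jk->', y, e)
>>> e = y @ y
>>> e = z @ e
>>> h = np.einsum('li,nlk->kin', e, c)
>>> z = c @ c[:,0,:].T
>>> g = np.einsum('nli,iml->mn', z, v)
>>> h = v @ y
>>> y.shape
(29, 29)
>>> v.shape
(11, 2, 29)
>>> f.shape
(29, 29)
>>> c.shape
(11, 29, 2)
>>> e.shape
(29, 29)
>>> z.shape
(11, 29, 11)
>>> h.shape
(11, 2, 29)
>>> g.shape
(2, 11)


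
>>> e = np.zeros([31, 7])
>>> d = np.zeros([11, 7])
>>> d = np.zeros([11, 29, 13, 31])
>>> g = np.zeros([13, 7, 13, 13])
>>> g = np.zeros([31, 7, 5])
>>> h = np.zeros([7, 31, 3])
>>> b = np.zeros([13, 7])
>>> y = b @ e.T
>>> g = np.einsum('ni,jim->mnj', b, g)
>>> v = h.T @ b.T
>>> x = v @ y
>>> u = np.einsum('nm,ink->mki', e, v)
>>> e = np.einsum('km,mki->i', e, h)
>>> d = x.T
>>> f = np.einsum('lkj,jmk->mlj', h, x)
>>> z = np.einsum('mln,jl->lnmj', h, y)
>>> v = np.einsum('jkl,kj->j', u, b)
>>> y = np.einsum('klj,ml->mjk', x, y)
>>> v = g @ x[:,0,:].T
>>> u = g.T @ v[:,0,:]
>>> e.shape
(3,)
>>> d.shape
(31, 31, 3)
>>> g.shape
(5, 13, 31)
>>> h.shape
(7, 31, 3)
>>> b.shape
(13, 7)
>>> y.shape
(13, 31, 3)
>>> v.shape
(5, 13, 3)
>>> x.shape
(3, 31, 31)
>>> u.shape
(31, 13, 3)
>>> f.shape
(31, 7, 3)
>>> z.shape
(31, 3, 7, 13)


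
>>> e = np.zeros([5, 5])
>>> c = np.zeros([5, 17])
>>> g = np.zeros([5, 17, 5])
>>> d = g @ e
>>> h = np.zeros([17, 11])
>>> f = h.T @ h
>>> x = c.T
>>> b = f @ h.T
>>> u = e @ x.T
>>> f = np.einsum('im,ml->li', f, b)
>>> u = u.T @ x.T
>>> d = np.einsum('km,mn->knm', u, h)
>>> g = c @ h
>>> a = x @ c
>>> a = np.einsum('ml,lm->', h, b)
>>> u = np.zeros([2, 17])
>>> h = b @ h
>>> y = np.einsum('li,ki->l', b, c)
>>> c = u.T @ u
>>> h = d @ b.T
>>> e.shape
(5, 5)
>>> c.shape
(17, 17)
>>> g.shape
(5, 11)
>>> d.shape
(17, 11, 17)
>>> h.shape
(17, 11, 11)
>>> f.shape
(17, 11)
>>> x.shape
(17, 5)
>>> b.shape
(11, 17)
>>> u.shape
(2, 17)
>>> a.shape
()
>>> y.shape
(11,)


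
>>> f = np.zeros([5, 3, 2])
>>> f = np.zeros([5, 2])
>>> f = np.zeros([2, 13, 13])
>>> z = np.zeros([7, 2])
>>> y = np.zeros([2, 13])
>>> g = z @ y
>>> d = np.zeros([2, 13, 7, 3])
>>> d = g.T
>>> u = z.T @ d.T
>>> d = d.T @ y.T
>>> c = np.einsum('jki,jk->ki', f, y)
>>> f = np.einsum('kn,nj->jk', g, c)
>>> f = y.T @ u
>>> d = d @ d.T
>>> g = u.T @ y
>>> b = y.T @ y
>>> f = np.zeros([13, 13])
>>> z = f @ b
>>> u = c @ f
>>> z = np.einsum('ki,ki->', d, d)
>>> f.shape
(13, 13)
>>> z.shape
()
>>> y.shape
(2, 13)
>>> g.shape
(13, 13)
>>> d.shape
(7, 7)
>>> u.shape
(13, 13)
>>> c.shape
(13, 13)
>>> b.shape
(13, 13)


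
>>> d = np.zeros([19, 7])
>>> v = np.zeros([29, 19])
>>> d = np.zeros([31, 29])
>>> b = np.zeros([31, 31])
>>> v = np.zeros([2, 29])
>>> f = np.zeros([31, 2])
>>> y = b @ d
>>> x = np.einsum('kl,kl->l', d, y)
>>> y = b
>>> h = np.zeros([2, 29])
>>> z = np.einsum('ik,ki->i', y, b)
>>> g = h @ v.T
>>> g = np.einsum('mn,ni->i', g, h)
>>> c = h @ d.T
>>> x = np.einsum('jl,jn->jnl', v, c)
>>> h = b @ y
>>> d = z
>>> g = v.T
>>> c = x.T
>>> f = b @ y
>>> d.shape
(31,)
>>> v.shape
(2, 29)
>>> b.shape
(31, 31)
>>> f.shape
(31, 31)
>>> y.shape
(31, 31)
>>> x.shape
(2, 31, 29)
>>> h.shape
(31, 31)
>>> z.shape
(31,)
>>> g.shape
(29, 2)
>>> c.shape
(29, 31, 2)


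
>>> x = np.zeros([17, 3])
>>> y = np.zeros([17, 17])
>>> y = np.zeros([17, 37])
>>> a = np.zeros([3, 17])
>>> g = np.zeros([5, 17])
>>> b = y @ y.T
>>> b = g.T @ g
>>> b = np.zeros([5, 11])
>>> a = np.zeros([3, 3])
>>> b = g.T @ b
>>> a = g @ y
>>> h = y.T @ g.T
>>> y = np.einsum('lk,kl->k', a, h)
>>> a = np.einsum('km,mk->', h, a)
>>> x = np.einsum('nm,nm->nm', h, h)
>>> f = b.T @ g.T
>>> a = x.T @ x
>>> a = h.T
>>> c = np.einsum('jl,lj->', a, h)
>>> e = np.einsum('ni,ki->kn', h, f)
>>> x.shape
(37, 5)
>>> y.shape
(37,)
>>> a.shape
(5, 37)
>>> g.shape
(5, 17)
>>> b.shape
(17, 11)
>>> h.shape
(37, 5)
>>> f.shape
(11, 5)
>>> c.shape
()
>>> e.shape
(11, 37)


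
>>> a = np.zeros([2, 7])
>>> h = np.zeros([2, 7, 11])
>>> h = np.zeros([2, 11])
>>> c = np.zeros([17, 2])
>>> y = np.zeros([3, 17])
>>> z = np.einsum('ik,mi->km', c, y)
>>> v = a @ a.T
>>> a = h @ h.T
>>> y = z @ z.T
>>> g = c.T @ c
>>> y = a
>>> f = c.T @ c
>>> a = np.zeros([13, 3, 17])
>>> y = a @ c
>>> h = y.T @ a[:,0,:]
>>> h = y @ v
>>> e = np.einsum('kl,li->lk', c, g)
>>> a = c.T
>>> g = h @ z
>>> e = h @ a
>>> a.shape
(2, 17)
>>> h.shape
(13, 3, 2)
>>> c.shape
(17, 2)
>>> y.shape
(13, 3, 2)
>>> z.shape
(2, 3)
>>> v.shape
(2, 2)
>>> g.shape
(13, 3, 3)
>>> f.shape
(2, 2)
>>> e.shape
(13, 3, 17)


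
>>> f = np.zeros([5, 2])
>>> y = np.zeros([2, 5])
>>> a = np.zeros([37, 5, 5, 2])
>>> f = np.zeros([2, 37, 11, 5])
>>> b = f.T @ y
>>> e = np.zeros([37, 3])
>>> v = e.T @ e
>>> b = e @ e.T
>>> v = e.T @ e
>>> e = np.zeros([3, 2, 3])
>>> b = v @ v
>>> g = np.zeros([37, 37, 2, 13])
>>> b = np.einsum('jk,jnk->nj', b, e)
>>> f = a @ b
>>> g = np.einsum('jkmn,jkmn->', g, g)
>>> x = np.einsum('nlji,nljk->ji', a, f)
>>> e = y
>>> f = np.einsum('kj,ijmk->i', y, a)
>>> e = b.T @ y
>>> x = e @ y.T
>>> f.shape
(37,)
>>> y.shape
(2, 5)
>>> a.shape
(37, 5, 5, 2)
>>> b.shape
(2, 3)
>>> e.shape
(3, 5)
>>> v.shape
(3, 3)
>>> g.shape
()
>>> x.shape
(3, 2)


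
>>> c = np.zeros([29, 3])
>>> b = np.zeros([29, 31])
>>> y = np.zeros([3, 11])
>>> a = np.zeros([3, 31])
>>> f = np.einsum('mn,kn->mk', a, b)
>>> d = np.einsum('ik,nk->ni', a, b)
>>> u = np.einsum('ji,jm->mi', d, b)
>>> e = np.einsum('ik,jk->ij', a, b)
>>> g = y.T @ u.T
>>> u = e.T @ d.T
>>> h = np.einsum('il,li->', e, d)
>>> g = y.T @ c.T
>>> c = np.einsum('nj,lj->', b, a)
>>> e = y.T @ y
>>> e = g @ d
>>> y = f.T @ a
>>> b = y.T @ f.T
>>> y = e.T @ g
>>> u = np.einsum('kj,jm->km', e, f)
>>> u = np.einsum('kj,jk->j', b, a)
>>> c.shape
()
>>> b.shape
(31, 3)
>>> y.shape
(3, 29)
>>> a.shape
(3, 31)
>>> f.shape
(3, 29)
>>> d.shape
(29, 3)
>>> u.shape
(3,)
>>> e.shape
(11, 3)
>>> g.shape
(11, 29)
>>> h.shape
()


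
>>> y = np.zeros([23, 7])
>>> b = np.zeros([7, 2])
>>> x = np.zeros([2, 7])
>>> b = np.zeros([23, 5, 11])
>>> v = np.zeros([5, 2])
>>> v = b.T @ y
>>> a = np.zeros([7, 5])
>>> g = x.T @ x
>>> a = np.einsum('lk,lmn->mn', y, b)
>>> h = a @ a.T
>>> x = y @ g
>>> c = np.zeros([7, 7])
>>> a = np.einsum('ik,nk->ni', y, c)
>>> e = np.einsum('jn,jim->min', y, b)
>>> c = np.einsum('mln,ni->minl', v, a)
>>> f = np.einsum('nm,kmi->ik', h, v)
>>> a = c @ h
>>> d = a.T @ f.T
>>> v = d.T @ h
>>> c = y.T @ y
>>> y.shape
(23, 7)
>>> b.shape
(23, 5, 11)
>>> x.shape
(23, 7)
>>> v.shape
(7, 23, 7, 5)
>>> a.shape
(11, 23, 7, 5)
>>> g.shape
(7, 7)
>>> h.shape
(5, 5)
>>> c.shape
(7, 7)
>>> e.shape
(11, 5, 7)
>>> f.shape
(7, 11)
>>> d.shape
(5, 7, 23, 7)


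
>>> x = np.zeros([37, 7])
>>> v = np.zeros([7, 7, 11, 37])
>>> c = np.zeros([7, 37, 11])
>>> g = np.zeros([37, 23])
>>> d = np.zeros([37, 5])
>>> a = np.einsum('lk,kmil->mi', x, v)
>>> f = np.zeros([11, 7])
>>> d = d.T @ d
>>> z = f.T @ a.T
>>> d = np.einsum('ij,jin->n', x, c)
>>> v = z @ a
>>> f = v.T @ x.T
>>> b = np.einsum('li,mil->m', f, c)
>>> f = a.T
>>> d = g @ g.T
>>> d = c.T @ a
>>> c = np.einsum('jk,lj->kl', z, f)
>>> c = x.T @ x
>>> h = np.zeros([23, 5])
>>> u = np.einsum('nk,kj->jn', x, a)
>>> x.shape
(37, 7)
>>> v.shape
(7, 11)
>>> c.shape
(7, 7)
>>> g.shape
(37, 23)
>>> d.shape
(11, 37, 11)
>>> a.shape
(7, 11)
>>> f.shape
(11, 7)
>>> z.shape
(7, 7)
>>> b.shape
(7,)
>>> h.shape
(23, 5)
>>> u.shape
(11, 37)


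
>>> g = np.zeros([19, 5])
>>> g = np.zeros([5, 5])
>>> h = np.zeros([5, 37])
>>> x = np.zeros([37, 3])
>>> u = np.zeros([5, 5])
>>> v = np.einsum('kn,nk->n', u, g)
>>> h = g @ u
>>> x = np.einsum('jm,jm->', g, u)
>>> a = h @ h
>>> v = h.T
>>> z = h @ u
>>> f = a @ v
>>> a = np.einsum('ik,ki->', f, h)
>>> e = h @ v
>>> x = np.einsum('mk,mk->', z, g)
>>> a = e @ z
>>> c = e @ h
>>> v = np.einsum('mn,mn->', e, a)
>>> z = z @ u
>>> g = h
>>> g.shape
(5, 5)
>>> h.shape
(5, 5)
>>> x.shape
()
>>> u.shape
(5, 5)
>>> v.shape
()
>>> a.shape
(5, 5)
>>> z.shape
(5, 5)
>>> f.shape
(5, 5)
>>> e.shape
(5, 5)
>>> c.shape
(5, 5)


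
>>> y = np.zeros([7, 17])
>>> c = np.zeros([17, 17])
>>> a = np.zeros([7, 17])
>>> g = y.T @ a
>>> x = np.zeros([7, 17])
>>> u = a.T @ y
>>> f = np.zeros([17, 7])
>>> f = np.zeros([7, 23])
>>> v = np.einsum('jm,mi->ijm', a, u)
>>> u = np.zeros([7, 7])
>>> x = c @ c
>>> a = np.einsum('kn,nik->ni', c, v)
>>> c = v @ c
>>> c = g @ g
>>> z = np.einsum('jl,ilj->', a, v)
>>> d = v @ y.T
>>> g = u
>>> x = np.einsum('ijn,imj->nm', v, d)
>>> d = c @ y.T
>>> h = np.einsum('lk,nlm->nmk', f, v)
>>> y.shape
(7, 17)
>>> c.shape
(17, 17)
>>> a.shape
(17, 7)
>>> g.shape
(7, 7)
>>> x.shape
(17, 7)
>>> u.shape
(7, 7)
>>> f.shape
(7, 23)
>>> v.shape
(17, 7, 17)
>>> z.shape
()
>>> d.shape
(17, 7)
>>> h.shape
(17, 17, 23)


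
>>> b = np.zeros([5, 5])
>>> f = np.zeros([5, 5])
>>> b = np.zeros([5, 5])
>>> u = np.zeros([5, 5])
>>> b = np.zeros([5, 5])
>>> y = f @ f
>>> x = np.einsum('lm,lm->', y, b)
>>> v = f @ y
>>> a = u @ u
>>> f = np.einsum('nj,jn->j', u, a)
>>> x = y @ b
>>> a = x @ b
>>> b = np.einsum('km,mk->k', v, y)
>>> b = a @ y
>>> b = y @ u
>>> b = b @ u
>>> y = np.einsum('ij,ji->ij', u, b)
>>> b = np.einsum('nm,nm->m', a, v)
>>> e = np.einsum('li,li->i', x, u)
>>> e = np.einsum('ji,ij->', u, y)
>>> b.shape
(5,)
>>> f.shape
(5,)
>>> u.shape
(5, 5)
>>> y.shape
(5, 5)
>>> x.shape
(5, 5)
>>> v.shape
(5, 5)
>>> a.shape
(5, 5)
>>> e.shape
()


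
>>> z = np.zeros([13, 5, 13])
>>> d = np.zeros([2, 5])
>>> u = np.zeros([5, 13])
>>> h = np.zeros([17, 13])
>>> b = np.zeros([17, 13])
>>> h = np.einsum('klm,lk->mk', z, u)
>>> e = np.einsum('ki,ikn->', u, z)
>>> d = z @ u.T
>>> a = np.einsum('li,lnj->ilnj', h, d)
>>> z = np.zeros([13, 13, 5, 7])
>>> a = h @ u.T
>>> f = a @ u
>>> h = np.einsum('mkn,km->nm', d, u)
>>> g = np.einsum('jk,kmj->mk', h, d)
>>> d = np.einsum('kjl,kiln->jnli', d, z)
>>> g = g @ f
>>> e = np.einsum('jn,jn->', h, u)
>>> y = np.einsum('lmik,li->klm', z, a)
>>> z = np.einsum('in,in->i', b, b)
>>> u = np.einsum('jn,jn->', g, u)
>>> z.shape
(17,)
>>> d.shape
(5, 7, 5, 13)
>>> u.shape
()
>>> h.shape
(5, 13)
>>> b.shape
(17, 13)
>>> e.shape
()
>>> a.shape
(13, 5)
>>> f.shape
(13, 13)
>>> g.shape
(5, 13)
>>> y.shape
(7, 13, 13)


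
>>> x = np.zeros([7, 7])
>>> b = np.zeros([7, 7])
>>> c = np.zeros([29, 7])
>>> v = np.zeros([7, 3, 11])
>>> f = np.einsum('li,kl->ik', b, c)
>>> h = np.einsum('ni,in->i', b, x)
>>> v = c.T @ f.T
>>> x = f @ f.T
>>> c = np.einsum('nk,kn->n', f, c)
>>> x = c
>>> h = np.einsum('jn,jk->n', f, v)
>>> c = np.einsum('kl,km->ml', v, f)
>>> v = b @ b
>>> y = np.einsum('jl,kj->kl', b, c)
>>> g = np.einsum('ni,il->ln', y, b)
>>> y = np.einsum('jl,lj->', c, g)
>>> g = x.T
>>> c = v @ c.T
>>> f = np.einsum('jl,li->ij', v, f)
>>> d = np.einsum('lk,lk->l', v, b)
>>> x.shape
(7,)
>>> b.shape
(7, 7)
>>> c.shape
(7, 29)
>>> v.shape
(7, 7)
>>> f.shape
(29, 7)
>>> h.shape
(29,)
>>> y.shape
()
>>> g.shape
(7,)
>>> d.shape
(7,)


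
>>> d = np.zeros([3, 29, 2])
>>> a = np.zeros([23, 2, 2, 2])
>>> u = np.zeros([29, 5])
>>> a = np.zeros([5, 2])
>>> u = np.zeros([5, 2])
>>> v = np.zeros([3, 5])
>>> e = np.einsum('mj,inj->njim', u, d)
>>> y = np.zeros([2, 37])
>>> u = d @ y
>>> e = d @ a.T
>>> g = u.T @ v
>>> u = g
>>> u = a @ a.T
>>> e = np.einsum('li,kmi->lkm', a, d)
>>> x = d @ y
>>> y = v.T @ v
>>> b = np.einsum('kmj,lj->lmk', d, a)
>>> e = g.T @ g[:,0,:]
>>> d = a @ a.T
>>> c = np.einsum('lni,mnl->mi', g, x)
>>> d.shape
(5, 5)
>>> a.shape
(5, 2)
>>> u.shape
(5, 5)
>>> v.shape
(3, 5)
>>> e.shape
(5, 29, 5)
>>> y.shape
(5, 5)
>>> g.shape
(37, 29, 5)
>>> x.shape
(3, 29, 37)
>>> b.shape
(5, 29, 3)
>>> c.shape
(3, 5)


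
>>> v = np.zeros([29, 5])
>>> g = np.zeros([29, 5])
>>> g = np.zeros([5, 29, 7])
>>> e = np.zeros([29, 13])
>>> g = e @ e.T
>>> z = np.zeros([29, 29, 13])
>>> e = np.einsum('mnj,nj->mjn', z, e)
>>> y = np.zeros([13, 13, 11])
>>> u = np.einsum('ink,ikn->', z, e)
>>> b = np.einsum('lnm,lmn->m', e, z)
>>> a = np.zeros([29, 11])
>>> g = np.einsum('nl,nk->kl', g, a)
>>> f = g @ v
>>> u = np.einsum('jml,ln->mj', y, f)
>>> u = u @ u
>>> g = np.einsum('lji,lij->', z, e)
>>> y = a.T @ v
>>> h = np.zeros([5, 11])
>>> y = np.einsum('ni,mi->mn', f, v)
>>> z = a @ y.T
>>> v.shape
(29, 5)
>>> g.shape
()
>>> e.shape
(29, 13, 29)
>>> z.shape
(29, 29)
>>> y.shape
(29, 11)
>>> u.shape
(13, 13)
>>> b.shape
(29,)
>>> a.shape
(29, 11)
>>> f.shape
(11, 5)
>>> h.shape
(5, 11)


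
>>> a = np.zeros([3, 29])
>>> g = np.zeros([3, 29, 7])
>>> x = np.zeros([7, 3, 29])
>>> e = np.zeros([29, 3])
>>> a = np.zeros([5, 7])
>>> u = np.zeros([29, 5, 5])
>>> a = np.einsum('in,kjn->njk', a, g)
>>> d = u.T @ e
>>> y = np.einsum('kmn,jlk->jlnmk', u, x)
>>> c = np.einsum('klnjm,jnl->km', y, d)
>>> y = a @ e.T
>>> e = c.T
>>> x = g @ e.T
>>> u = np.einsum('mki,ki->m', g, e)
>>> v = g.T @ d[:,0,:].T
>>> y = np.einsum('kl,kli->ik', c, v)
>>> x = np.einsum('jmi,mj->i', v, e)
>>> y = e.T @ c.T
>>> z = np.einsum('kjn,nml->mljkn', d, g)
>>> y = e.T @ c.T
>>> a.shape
(7, 29, 3)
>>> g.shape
(3, 29, 7)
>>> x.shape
(5,)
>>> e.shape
(29, 7)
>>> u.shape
(3,)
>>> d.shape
(5, 5, 3)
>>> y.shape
(7, 7)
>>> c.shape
(7, 29)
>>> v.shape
(7, 29, 5)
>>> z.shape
(29, 7, 5, 5, 3)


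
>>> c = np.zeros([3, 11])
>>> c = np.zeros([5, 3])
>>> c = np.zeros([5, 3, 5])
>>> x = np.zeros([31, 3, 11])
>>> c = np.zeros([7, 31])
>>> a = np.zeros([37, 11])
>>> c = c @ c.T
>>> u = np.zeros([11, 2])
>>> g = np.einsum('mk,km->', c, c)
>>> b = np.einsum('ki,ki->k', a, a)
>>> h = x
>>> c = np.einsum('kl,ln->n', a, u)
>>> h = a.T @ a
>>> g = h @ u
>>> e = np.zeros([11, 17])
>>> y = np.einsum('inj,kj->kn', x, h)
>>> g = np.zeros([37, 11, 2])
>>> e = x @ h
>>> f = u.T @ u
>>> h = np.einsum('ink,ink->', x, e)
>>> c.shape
(2,)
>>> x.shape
(31, 3, 11)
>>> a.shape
(37, 11)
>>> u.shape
(11, 2)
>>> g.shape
(37, 11, 2)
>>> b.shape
(37,)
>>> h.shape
()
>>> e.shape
(31, 3, 11)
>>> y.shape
(11, 3)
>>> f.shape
(2, 2)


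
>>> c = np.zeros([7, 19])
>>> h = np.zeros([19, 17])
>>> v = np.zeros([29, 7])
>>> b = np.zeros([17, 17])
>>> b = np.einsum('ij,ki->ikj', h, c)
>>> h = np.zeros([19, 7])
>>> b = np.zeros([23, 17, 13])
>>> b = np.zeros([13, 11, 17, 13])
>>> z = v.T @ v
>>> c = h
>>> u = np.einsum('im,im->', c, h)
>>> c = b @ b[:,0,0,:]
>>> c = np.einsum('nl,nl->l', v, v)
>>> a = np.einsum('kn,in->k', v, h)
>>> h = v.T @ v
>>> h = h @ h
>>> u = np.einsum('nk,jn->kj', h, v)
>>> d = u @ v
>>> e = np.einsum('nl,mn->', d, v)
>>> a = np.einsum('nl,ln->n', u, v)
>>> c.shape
(7,)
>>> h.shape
(7, 7)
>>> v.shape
(29, 7)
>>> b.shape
(13, 11, 17, 13)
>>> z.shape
(7, 7)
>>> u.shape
(7, 29)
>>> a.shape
(7,)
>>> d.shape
(7, 7)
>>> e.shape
()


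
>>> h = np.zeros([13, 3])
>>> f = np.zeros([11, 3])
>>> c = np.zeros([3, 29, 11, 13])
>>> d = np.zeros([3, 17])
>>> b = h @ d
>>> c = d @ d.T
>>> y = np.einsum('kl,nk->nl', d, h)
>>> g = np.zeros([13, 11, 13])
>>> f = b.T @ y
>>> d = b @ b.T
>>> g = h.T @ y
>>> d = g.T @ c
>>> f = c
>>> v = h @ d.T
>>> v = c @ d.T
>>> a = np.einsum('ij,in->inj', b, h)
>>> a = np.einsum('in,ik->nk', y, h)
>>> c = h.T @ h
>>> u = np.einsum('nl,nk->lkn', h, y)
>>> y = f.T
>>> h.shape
(13, 3)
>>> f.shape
(3, 3)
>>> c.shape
(3, 3)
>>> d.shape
(17, 3)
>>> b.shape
(13, 17)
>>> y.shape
(3, 3)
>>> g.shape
(3, 17)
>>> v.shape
(3, 17)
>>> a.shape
(17, 3)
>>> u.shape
(3, 17, 13)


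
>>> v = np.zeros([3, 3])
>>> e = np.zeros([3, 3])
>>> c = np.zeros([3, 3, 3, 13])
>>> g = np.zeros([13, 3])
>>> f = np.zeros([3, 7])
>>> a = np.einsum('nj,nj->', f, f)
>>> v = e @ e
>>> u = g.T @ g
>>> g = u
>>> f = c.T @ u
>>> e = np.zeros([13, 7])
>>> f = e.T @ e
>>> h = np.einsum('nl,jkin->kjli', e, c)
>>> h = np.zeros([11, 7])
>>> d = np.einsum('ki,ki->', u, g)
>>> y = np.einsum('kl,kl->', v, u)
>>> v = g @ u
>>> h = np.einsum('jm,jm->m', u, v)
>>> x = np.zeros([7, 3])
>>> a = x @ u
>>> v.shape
(3, 3)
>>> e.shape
(13, 7)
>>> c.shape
(3, 3, 3, 13)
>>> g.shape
(3, 3)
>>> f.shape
(7, 7)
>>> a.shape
(7, 3)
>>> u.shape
(3, 3)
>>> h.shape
(3,)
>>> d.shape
()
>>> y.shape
()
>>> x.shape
(7, 3)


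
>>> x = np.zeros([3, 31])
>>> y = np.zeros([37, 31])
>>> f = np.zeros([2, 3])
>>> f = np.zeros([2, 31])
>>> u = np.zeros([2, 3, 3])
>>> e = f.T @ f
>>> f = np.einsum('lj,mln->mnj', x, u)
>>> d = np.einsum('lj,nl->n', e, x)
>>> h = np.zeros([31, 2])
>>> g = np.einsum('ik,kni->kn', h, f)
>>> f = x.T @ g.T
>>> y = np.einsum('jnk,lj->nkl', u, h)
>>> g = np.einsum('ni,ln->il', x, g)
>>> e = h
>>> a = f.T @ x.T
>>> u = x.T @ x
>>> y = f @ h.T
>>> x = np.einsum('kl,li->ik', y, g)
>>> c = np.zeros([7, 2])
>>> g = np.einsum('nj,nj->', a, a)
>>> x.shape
(2, 31)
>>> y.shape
(31, 31)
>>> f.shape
(31, 2)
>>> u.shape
(31, 31)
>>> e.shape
(31, 2)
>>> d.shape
(3,)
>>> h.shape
(31, 2)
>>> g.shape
()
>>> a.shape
(2, 3)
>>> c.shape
(7, 2)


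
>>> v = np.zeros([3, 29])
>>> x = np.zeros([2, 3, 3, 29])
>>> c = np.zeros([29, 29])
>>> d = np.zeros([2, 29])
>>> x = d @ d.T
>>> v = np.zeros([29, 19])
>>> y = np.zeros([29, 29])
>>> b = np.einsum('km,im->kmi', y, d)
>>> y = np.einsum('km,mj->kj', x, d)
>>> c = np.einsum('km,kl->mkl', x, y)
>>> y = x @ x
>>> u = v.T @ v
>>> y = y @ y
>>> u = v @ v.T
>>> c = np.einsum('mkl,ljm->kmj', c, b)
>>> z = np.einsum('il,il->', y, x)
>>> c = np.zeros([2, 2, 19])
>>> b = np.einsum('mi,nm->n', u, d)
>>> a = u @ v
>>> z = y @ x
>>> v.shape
(29, 19)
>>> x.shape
(2, 2)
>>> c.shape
(2, 2, 19)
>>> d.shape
(2, 29)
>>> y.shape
(2, 2)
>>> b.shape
(2,)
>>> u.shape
(29, 29)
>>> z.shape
(2, 2)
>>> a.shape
(29, 19)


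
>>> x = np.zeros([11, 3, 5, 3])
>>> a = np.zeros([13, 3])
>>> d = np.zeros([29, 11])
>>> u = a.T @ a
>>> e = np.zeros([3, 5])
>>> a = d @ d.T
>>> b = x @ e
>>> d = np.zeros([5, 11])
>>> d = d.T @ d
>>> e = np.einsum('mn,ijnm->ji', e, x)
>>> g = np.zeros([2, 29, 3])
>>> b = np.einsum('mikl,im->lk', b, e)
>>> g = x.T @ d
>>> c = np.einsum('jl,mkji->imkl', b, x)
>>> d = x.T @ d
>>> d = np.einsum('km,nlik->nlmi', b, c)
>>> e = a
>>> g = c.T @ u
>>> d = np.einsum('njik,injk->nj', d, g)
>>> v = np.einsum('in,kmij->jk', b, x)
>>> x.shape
(11, 3, 5, 3)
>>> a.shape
(29, 29)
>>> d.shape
(3, 11)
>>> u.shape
(3, 3)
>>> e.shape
(29, 29)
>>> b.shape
(5, 5)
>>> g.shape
(5, 3, 11, 3)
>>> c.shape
(3, 11, 3, 5)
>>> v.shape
(3, 11)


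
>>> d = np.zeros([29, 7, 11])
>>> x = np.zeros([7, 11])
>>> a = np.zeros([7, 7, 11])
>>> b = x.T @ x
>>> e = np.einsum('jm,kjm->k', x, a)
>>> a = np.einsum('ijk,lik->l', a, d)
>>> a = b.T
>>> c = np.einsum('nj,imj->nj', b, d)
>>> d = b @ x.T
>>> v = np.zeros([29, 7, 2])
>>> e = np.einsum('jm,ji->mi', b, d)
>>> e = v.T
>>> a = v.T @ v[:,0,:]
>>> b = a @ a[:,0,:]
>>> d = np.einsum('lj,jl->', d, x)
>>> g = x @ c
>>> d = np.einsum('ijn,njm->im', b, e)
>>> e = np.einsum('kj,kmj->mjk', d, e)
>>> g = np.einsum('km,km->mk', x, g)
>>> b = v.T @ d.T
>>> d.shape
(2, 29)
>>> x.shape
(7, 11)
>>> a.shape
(2, 7, 2)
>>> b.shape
(2, 7, 2)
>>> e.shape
(7, 29, 2)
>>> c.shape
(11, 11)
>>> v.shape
(29, 7, 2)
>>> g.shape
(11, 7)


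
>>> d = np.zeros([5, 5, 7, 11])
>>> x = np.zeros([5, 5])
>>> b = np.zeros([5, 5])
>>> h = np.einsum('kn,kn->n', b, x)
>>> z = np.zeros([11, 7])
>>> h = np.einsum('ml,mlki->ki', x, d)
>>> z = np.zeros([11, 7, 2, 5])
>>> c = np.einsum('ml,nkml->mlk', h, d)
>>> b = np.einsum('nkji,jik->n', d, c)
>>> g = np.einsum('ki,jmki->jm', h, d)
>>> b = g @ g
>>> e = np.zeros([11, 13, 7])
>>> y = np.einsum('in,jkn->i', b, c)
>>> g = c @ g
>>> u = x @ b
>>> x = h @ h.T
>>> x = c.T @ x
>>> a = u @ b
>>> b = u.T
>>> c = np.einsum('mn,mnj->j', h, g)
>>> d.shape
(5, 5, 7, 11)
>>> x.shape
(5, 11, 7)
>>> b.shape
(5, 5)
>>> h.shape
(7, 11)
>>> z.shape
(11, 7, 2, 5)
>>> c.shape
(5,)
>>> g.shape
(7, 11, 5)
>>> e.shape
(11, 13, 7)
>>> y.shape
(5,)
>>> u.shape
(5, 5)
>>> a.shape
(5, 5)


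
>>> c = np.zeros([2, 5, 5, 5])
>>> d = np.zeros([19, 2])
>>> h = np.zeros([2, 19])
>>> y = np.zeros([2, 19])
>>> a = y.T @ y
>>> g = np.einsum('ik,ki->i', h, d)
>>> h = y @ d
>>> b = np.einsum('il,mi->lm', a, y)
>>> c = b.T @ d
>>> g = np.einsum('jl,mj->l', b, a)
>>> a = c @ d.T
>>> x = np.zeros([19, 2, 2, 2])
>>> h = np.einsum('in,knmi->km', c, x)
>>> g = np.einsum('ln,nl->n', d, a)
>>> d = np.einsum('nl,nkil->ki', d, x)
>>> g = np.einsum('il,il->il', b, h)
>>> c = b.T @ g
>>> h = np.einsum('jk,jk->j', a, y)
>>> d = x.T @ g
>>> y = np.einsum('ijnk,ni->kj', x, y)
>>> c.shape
(2, 2)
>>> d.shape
(2, 2, 2, 2)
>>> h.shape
(2,)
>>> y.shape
(2, 2)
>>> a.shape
(2, 19)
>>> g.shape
(19, 2)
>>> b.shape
(19, 2)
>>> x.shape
(19, 2, 2, 2)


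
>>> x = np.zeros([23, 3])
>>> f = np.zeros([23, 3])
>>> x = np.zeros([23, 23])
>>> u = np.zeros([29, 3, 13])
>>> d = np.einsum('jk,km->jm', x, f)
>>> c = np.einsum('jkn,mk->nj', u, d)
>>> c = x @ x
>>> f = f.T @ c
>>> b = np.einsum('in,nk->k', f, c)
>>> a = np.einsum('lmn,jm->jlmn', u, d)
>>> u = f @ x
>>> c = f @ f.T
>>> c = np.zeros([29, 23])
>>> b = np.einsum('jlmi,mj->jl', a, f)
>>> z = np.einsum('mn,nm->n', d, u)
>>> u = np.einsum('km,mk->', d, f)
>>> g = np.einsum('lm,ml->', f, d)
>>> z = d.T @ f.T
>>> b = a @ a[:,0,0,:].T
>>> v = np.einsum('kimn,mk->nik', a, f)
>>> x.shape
(23, 23)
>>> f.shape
(3, 23)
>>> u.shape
()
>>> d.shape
(23, 3)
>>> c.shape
(29, 23)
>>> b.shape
(23, 29, 3, 23)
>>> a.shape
(23, 29, 3, 13)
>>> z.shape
(3, 3)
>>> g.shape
()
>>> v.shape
(13, 29, 23)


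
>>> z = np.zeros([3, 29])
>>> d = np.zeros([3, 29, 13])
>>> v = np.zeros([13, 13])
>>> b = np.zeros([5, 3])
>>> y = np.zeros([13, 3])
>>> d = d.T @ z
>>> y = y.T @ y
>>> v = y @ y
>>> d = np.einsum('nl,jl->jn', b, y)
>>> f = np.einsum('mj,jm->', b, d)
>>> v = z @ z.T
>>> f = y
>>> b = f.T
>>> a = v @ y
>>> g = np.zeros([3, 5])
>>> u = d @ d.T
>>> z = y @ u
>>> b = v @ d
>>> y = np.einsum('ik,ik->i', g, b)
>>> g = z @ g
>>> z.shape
(3, 3)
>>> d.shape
(3, 5)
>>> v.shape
(3, 3)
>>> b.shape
(3, 5)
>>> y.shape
(3,)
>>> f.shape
(3, 3)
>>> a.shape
(3, 3)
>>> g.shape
(3, 5)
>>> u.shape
(3, 3)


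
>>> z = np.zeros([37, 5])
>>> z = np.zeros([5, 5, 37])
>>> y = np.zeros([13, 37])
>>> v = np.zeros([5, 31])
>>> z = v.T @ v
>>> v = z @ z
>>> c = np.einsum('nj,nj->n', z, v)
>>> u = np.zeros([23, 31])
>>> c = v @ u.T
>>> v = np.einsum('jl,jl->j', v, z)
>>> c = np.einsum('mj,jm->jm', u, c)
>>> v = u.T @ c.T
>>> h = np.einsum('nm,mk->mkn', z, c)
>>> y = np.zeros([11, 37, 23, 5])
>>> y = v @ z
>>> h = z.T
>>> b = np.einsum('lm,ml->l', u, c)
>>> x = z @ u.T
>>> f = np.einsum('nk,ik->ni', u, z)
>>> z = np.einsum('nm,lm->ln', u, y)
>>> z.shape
(31, 23)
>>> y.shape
(31, 31)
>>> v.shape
(31, 31)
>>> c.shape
(31, 23)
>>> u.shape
(23, 31)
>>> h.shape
(31, 31)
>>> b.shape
(23,)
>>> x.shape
(31, 23)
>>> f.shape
(23, 31)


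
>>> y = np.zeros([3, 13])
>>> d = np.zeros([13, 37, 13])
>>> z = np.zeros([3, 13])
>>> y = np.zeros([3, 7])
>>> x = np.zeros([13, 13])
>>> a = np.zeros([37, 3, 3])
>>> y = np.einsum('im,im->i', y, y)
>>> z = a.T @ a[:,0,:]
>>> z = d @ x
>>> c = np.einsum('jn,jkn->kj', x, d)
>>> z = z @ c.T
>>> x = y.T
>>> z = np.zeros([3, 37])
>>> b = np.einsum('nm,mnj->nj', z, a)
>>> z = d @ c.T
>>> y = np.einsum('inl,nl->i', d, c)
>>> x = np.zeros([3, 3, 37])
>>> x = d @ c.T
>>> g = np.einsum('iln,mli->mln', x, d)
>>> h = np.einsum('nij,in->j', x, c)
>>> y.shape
(13,)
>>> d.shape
(13, 37, 13)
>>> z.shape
(13, 37, 37)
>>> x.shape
(13, 37, 37)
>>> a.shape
(37, 3, 3)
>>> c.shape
(37, 13)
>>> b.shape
(3, 3)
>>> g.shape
(13, 37, 37)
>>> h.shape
(37,)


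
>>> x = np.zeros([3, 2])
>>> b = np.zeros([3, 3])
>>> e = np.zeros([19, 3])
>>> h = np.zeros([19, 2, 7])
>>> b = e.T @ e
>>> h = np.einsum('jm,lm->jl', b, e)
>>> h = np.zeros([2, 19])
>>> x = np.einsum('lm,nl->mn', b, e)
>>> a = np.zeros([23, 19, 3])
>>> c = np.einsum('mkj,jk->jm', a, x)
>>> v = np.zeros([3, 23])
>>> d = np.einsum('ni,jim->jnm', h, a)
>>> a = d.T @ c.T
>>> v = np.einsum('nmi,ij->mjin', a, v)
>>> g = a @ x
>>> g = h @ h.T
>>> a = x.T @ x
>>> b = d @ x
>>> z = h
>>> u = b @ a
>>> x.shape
(3, 19)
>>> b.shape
(23, 2, 19)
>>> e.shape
(19, 3)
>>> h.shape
(2, 19)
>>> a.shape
(19, 19)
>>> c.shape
(3, 23)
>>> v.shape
(2, 23, 3, 3)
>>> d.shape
(23, 2, 3)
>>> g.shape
(2, 2)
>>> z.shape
(2, 19)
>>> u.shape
(23, 2, 19)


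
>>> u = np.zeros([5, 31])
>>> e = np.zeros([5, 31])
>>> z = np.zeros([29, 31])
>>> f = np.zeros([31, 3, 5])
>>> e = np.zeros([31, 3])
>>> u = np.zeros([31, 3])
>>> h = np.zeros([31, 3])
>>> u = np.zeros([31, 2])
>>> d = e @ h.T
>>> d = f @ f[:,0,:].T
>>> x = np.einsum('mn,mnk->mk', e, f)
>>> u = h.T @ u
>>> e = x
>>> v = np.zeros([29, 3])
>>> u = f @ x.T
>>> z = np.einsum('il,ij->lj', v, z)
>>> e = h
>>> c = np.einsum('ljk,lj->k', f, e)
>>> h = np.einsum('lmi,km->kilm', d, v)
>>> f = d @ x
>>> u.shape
(31, 3, 31)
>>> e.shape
(31, 3)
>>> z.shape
(3, 31)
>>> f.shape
(31, 3, 5)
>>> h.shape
(29, 31, 31, 3)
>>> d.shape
(31, 3, 31)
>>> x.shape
(31, 5)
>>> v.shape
(29, 3)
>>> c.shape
(5,)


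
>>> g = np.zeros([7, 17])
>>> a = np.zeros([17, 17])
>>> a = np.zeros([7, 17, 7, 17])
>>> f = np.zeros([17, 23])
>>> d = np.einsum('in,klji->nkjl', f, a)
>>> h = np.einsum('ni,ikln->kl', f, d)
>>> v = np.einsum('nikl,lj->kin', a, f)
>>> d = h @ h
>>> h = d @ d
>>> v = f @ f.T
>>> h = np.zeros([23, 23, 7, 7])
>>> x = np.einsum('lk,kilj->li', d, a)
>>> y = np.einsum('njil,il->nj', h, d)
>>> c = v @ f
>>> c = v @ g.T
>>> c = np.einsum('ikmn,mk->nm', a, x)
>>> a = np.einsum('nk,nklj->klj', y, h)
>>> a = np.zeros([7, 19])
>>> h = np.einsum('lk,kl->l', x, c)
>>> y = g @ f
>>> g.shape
(7, 17)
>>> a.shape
(7, 19)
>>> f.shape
(17, 23)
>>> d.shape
(7, 7)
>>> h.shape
(7,)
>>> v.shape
(17, 17)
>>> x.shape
(7, 17)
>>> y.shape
(7, 23)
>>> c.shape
(17, 7)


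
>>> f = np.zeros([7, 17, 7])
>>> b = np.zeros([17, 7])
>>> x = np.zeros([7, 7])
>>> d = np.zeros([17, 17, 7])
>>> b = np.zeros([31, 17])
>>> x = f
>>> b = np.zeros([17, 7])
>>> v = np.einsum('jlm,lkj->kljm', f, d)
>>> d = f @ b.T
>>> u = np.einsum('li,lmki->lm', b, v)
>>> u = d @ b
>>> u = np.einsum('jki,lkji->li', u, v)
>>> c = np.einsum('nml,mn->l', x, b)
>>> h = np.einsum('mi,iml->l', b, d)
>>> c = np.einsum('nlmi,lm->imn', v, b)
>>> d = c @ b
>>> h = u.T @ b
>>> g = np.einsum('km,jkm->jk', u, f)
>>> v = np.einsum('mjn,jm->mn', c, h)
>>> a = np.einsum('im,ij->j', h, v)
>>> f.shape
(7, 17, 7)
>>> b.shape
(17, 7)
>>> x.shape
(7, 17, 7)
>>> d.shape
(7, 7, 7)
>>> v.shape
(7, 17)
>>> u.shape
(17, 7)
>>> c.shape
(7, 7, 17)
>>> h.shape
(7, 7)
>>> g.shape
(7, 17)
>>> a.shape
(17,)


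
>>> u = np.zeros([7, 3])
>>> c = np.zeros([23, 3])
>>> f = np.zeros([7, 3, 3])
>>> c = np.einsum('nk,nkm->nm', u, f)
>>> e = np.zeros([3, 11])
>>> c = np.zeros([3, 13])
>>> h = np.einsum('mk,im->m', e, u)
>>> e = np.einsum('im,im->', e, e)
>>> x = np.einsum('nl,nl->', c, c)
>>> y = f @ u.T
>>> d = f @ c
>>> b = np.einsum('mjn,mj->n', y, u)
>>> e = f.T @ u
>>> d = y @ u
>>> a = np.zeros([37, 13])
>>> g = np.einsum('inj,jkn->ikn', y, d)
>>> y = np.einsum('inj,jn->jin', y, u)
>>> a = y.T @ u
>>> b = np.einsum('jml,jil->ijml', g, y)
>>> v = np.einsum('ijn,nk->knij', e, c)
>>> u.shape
(7, 3)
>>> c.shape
(3, 13)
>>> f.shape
(7, 3, 3)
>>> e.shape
(3, 3, 3)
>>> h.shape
(3,)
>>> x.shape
()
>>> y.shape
(7, 7, 3)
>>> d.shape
(7, 3, 3)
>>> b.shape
(7, 7, 3, 3)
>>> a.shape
(3, 7, 3)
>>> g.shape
(7, 3, 3)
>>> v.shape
(13, 3, 3, 3)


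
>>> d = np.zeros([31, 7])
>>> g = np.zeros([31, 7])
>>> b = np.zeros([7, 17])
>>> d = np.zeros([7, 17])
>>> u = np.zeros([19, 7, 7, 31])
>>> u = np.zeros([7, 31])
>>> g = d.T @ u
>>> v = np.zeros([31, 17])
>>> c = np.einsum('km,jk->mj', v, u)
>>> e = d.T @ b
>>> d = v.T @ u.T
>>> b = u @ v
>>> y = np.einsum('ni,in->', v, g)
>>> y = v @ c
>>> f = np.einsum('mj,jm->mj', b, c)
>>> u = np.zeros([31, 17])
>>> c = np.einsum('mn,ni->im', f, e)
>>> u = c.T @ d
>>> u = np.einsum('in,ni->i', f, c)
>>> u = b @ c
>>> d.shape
(17, 7)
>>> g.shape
(17, 31)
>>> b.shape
(7, 17)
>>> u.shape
(7, 7)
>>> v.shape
(31, 17)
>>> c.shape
(17, 7)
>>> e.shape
(17, 17)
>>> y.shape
(31, 7)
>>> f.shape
(7, 17)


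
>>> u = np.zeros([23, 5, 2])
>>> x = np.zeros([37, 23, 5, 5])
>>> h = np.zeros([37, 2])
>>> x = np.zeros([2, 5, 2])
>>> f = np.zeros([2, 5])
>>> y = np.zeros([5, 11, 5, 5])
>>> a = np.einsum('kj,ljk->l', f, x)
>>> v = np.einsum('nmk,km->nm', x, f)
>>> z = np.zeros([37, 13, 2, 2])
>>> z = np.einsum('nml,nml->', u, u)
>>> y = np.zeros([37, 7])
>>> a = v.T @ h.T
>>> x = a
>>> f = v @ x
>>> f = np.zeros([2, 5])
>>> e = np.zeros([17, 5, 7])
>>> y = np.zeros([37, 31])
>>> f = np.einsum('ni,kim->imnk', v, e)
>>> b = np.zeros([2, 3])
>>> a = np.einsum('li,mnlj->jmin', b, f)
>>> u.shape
(23, 5, 2)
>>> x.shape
(5, 37)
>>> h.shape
(37, 2)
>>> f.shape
(5, 7, 2, 17)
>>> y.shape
(37, 31)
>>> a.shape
(17, 5, 3, 7)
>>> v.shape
(2, 5)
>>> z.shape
()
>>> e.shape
(17, 5, 7)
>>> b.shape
(2, 3)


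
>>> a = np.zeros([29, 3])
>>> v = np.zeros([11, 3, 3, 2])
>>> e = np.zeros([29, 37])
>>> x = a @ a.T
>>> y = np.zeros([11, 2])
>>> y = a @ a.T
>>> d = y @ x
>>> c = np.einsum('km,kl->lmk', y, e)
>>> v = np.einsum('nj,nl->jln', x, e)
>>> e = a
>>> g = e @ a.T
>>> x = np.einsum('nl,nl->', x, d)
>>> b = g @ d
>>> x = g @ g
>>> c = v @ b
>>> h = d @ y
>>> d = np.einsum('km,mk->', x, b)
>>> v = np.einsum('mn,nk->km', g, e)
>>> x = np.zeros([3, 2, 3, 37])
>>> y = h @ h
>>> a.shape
(29, 3)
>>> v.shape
(3, 29)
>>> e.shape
(29, 3)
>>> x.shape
(3, 2, 3, 37)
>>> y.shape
(29, 29)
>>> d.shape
()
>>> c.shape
(29, 37, 29)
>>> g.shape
(29, 29)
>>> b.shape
(29, 29)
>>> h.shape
(29, 29)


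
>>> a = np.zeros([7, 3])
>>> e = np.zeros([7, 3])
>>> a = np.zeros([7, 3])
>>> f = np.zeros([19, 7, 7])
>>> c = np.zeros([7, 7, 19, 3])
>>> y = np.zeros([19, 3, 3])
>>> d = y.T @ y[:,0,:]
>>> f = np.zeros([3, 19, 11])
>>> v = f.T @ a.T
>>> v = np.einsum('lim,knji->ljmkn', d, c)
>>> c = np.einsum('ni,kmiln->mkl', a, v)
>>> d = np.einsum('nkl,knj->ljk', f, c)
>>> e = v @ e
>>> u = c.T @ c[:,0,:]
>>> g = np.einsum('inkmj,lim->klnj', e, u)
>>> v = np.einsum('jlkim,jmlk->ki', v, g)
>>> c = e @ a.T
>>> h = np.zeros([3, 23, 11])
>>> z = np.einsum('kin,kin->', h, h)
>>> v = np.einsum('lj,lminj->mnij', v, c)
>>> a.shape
(7, 3)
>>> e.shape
(3, 19, 3, 7, 3)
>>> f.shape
(3, 19, 11)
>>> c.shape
(3, 19, 3, 7, 7)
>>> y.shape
(19, 3, 3)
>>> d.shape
(11, 7, 19)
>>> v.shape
(19, 7, 3, 7)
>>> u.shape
(7, 3, 7)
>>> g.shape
(3, 7, 19, 3)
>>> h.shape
(3, 23, 11)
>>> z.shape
()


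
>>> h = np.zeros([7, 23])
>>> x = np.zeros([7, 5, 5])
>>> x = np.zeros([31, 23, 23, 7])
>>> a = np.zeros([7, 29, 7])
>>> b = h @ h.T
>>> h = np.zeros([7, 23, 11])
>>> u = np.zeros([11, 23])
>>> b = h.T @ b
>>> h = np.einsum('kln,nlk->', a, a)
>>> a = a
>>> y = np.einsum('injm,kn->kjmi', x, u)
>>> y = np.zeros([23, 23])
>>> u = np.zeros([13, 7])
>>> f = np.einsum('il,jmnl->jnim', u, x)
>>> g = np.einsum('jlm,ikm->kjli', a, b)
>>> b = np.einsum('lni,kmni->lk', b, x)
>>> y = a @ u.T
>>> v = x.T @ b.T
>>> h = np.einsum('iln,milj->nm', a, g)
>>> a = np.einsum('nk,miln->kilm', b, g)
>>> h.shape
(7, 23)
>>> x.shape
(31, 23, 23, 7)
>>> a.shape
(31, 7, 29, 23)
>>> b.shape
(11, 31)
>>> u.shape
(13, 7)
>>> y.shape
(7, 29, 13)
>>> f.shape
(31, 23, 13, 23)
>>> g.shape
(23, 7, 29, 11)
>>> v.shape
(7, 23, 23, 11)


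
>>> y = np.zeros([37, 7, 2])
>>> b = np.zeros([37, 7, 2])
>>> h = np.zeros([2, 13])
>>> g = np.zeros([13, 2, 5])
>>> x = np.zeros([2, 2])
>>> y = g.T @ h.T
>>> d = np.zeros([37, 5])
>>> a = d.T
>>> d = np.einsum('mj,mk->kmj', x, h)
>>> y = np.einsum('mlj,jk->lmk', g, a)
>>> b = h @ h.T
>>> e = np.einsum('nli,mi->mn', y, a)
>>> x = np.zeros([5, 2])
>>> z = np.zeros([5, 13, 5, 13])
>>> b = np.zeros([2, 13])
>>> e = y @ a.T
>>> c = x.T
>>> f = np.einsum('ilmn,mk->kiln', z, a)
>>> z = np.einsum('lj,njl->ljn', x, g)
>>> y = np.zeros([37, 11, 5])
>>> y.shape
(37, 11, 5)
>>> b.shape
(2, 13)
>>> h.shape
(2, 13)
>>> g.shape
(13, 2, 5)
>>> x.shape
(5, 2)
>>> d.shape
(13, 2, 2)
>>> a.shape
(5, 37)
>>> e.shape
(2, 13, 5)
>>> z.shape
(5, 2, 13)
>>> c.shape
(2, 5)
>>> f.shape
(37, 5, 13, 13)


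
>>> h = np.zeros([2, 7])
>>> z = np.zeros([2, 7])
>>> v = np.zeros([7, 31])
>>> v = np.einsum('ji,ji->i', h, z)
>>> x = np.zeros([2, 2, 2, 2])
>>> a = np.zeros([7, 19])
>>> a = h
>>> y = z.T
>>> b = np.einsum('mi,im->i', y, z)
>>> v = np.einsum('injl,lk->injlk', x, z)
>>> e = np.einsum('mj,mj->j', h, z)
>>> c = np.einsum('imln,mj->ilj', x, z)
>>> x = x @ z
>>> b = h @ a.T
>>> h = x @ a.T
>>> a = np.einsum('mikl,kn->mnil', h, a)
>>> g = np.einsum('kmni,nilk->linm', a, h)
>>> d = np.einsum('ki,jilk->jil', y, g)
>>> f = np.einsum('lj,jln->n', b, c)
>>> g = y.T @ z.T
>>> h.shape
(2, 2, 2, 2)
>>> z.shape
(2, 7)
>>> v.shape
(2, 2, 2, 2, 7)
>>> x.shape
(2, 2, 2, 7)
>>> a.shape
(2, 7, 2, 2)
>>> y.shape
(7, 2)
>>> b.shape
(2, 2)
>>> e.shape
(7,)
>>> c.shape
(2, 2, 7)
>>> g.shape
(2, 2)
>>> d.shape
(2, 2, 2)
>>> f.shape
(7,)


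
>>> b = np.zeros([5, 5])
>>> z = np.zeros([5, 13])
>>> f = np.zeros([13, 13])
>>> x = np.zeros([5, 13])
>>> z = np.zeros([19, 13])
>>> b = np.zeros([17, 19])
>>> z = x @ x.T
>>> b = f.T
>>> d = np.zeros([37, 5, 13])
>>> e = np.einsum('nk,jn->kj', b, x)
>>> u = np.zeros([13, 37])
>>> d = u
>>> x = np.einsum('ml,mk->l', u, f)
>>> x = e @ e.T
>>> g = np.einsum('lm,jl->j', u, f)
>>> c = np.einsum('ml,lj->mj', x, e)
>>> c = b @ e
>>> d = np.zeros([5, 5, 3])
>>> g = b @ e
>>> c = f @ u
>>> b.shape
(13, 13)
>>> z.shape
(5, 5)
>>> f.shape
(13, 13)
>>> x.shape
(13, 13)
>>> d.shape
(5, 5, 3)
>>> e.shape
(13, 5)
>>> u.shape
(13, 37)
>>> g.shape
(13, 5)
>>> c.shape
(13, 37)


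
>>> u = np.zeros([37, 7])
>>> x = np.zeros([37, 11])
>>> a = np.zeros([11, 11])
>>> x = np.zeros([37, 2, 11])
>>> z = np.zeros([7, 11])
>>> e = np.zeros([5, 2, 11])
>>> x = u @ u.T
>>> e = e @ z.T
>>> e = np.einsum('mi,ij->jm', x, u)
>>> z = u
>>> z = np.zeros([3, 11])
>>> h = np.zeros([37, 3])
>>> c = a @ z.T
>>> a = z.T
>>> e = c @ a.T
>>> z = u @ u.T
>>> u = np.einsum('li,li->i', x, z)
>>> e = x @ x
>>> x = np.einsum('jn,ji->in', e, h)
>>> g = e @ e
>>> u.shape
(37,)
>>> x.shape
(3, 37)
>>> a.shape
(11, 3)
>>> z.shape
(37, 37)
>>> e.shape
(37, 37)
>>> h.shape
(37, 3)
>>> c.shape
(11, 3)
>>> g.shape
(37, 37)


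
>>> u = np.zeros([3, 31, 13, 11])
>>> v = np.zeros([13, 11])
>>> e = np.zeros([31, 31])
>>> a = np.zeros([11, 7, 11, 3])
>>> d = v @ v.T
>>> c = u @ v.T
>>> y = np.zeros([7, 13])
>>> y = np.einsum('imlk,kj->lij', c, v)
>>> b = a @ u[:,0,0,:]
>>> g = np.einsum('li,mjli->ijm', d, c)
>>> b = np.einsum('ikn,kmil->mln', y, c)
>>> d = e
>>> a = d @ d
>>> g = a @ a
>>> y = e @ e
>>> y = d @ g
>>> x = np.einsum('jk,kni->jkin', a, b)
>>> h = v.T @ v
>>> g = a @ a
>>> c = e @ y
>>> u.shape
(3, 31, 13, 11)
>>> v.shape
(13, 11)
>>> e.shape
(31, 31)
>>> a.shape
(31, 31)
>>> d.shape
(31, 31)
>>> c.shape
(31, 31)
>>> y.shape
(31, 31)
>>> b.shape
(31, 13, 11)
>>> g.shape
(31, 31)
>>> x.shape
(31, 31, 11, 13)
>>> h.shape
(11, 11)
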